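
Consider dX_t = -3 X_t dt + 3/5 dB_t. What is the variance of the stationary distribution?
lim Var(X_t) = 3/50

The OU SDE dX = -theta X dt + sigma dB admits the integrating factor exp(theta t): d(exp(theta t) X_t) = sigma exp(theta t) dB_t. Integrating from 0 to t gives X_t = x_0 * exp(-theta t) + sigma * int_0^t exp(-theta (t-s)) dB_s for any initial x_0. The Itô integral has variance (by the Itô isometry) sigma^2 * int_0^t exp(-2 theta (t - s)) ds = sigma^2 * (1 - exp(-2 theta t)) / (2 theta), independent of x_0.
With theta = 3, sigma = 3/5:
  Var(X_t) = (3/5)^2 * (1 - exp(-2*3 t)) / (2 * 3) = 3/50 - 3*exp(-6*t)/50.
As t -> infinity, exp(-2*3 t) -> 0, so the stationary variance is sigma^2 / (2 theta) = 3/50.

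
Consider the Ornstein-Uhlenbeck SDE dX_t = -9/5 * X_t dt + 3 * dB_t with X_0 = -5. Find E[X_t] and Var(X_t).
E[X_t] = -5*exp(-9*t/5); Var(X_t) = 5/2 - 5*exp(-18*t/5)/2

The OU SDE dX = -theta X dt + sigma dB admits the integrating factor exp(theta t): d(exp(theta t) X_t) = sigma exp(theta t) dB_t. Integrating from 0 to t:
  X_t = x_0 * exp(-theta t) + sigma * int_0^t exp(-theta (t-s)) dB_s.
The Itô integral has mean 0 and (by the Itô isometry) variance sigma^2 * int_0^t exp(-2 theta (t - s)) ds = sigma^2 * (1 - exp(-2 theta t)) / (2 theta).
With theta = 9/5, sigma = 3, x_0 = -5:
  E[X_t] = -5 * exp(-9/5 t) = -5*exp(-9*t/5)
  Var(X_t) = (3)^2 * (1 - exp(-2*9/5 t)) / (2 * 9/5) = 5/2 - 5*exp(-18*t/5)/2.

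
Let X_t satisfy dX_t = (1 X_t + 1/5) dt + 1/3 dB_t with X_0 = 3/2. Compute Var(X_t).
Var(X_t) = exp(2*t)/18 - 1/18

The variance V(t) = Var(X_t) satisfies V'(t) = 2 a V(t) + c^2 with V(0) = 0 (drift coefficient is linear in X, diffusion is constant). With a = 1, c = 1/3, the solution is
  V(t) = (c^2 / (2 a)) * (exp(2 a t) - 1)
       = ((1/3)^2 / (2*1)) * (exp(2 t) - 1)
       = exp(2*t)/18 - 1/18.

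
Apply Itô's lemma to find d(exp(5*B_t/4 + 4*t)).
d(exp(5*B_t/4 + 4*t)) = (153*exp(5*B_t/4 + 4*t)/32) dt + (5*exp(5*B_t/4 + 4*t)/4) dB_t

Itô's formula for f(t, x): d f(t, B_t) = (f_t + (1/2) f_xx) dt + f_x dB_t. Compute partials of f(t, x) = exp(4*t + 5*x/4):
  f_t(t,x)  = 4*exp(4*t + 5*x/4)
  f_x(t,x)  = 5*exp(4*t + 5*x/4)/4
  f_xx(t,x) = 25*exp(4*t + 5*x/4)/16
Assemble drift = f_t + (1/2) f_xx = 153*exp(4*t + 5*x/4)/32 and diffusion = f_x = 5*exp(4*t + 5*x/4)/4. Substituting x = B_t:
  d(exp(5*B_t/4 + 4*t)) = (153*exp(5*B_t/4 + 4*t)/32) dt + (5*exp(5*B_t/4 + 4*t)/4) dB_t.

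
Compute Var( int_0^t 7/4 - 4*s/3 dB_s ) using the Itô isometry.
Var = t*(256*t^2 - 1008*t + 1323)/432

The Itô integral of a deterministic integrand f(s) has mean 0 because each increment f(s) * (B_{s+ds} - B_s) has mean 0. By the Itô isometry:
  Var( int_0^t f(s) dB_s ) = E[ (int_0^t f(s) dB_s)^2 ] = int_0^t f(s)^2 ds.
Here f(s) = 7/4 - 4*s/3, so f(s)^2 = (16*s - 21)^2/144. Integrate:
  int_0^t ((16*s - 21)^2/144) ds = t*(256*t^2 - 1008*t + 1323)/432.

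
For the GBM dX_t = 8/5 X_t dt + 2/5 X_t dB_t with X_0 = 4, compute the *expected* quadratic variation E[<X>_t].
E[<X>_t] = 16*exp(84*t/25)/21 - 16/21

<X>_t = int_0^t ((2/5) * X_s)^2 ds. Taking expectation inside the integral: E[<X>_t] = (2/5)^2 * int_0^t E[X_s^2] ds. For GBM, E[X_s^2] = x_0^2 * exp((2 mu + sigma^2) s). Integrating:
  E[<X>_t] = (2/5)^2 * 4^2 * (exp((2*(8/5) + (2/5)^2) t) - 1) / (2*(8/5) + (2/5)^2)
           = (2/5)^2 * 4^2 * (exp((84/25) t) - 1) / (84/25) = 16*exp(84*t/25)/21 - 16/21.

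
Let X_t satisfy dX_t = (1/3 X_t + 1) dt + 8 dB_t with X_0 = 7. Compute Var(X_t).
Var(X_t) = 96*exp(2*t/3) - 96

The variance V(t) = Var(X_t) satisfies V'(t) = 2 a V(t) + c^2 with V(0) = 0 (drift coefficient is linear in X, diffusion is constant). With a = 1/3, c = 8, the solution is
  V(t) = (c^2 / (2 a)) * (exp(2 a t) - 1)
       = (8^2 / (2*(1/3))) * (exp((2/3) t) - 1)
       = 96*exp(2*t/3) - 96.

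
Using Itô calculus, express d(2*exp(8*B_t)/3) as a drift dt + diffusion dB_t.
d(2*exp(8*B_t)/3) = (64*exp(8*B_t)/3) dt + (16*exp(8*B_t)/3) dB_t

Itô's formula for f(B_t) gives d f(B_t) = f'(B_t) dB_t + (1/2) f''(B_t) dt. Compute derivatives of f(x) = 2*exp(8*x)/3:
  f'(x)  = 16*exp(8*x)/3
  f''(x) = 128*exp(8*x)/3
Substitute x = B_t and multiply the f'' term by 1/2:
  drift     = (1/2) * (128*exp(8*x)/3) evaluated at B_t = 64*exp(8*B_t)/3
  diffusion = (16*exp(8*x)/3) evaluated at B_t = 16*exp(8*B_t)/3
Therefore d(2*exp(8*B_t)/3) = (64*exp(8*B_t)/3) dt + (16*exp(8*B_t)/3) dB_t.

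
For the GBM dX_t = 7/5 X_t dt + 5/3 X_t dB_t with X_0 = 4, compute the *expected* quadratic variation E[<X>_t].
E[<X>_t] = 2000*exp(251*t/45)/251 - 2000/251

<X>_t = int_0^t ((5/3) * X_s)^2 ds. Taking expectation inside the integral: E[<X>_t] = (5/3)^2 * int_0^t E[X_s^2] ds. For GBM, E[X_s^2] = x_0^2 * exp((2 mu + sigma^2) s). Integrating:
  E[<X>_t] = (5/3)^2 * 4^2 * (exp((2*(7/5) + (5/3)^2) t) - 1) / (2*(7/5) + (5/3)^2)
           = (5/3)^2 * 4^2 * (exp((251/45) t) - 1) / (251/45) = 2000*exp(251*t/45)/251 - 2000/251.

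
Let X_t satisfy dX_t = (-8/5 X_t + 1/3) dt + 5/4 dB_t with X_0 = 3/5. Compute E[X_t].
E[X_t] = 5/24 + 47*exp(-8*t/5)/120

Taking expectations and using E[dB_t] = 0, the mean m(t) = E[X_t] satisfies the ODE m'(t) = a m(t) + b with m(0) = x_0. With a = -8/5, b = 1/3, x_0 = 3/5, the solution is
  m(t) = x_0 * exp(a t) + (b/a) * (exp(a t) - 1)
       = (3/5) * exp((-8/5) t) + ((1/3)/(-8/5)) * (exp((-8/5) t) - 1)
       = 5/24 + 47*exp(-8*t/5)/120.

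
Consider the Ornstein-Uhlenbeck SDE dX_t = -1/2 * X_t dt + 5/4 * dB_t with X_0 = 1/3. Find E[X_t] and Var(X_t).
E[X_t] = exp(-t/2)/3; Var(X_t) = 25/16 - 25*exp(-t)/16

The OU SDE dX = -theta X dt + sigma dB admits the integrating factor exp(theta t): d(exp(theta t) X_t) = sigma exp(theta t) dB_t. Integrating from 0 to t:
  X_t = x_0 * exp(-theta t) + sigma * int_0^t exp(-theta (t-s)) dB_s.
The Itô integral has mean 0 and (by the Itô isometry) variance sigma^2 * int_0^t exp(-2 theta (t - s)) ds = sigma^2 * (1 - exp(-2 theta t)) / (2 theta).
With theta = 1/2, sigma = 5/4, x_0 = 1/3:
  E[X_t] = 1/3 * exp(-1/2 t) = exp(-t/2)/3
  Var(X_t) = (5/4)^2 * (1 - exp(-2*1/2 t)) / (2 * 1/2) = 25/16 - 25*exp(-t)/16.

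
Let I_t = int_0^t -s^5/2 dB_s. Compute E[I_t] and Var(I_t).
E[I_t] = 0; Var(I_t) = t^11/44

The Itô integral of a deterministic integrand f(s) has mean 0 because each increment f(s) * (B_{s+ds} - B_s) has mean 0. By the Itô isometry:
  Var( int_0^t f(s) dB_s ) = E[ (int_0^t f(s) dB_s)^2 ] = int_0^t f(s)^2 ds.
Here f(s) = -s^5/2, so f(s)^2 = s^10/4. Integrate:
  int_0^t (s^10/4) ds = t^11/44.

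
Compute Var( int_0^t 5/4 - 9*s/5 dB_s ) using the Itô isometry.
Var = t*(432*t^2 - 900*t + 625)/400

The Itô integral of a deterministic integrand f(s) has mean 0 because each increment f(s) * (B_{s+ds} - B_s) has mean 0. By the Itô isometry:
  Var( int_0^t f(s) dB_s ) = E[ (int_0^t f(s) dB_s)^2 ] = int_0^t f(s)^2 ds.
Here f(s) = 5/4 - 9*s/5, so f(s)^2 = (36*s - 25)^2/400. Integrate:
  int_0^t ((36*s - 25)^2/400) ds = t*(432*t^2 - 900*t + 625)/400.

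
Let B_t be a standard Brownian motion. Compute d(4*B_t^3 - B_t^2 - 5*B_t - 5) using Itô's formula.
d(4*B_t^3 - B_t^2 - 5*B_t - 5) = (12*B_t - 1) dt + (12*B_t^2 - 2*B_t - 5) dB_t

Itô's formula for f(B_t) gives d f(B_t) = f'(B_t) dB_t + (1/2) f''(B_t) dt. Compute derivatives of f(x) = 4*x^3 - x^2 - 5*x - 5:
  f'(x)  = 12*x^2 - 2*x - 5
  f''(x) = 24*x - 2
Substitute x = B_t and multiply the f'' term by 1/2:
  drift     = (1/2) * (24*x - 2) evaluated at B_t = 12*B_t - 1
  diffusion = (12*x^2 - 2*x - 5) evaluated at B_t = 12*B_t^2 - 2*B_t - 5
Therefore d(4*B_t^3 - B_t^2 - 5*B_t - 5) = (12*B_t - 1) dt + (12*B_t^2 - 2*B_t - 5) dB_t.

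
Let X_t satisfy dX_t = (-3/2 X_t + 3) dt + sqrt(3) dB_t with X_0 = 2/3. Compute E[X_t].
E[X_t] = 2 - 4*exp(-3*t/2)/3

Taking expectations and using E[dB_t] = 0, the mean m(t) = E[X_t] satisfies the ODE m'(t) = a m(t) + b with m(0) = x_0. With a = -3/2, b = 3, x_0 = 2/3, the solution is
  m(t) = x_0 * exp(a t) + (b/a) * (exp(a t) - 1)
       = (2/3) * exp((-3/2) t) + (3/(-3/2)) * (exp((-3/2) t) - 1)
       = 2 - 4*exp(-3*t/2)/3.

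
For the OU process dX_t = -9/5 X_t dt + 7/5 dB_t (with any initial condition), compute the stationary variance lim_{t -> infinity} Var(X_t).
lim Var(X_t) = 49/90

The OU SDE dX = -theta X dt + sigma dB admits the integrating factor exp(theta t): d(exp(theta t) X_t) = sigma exp(theta t) dB_t. Integrating from 0 to t gives X_t = x_0 * exp(-theta t) + sigma * int_0^t exp(-theta (t-s)) dB_s for any initial x_0. The Itô integral has variance (by the Itô isometry) sigma^2 * int_0^t exp(-2 theta (t - s)) ds = sigma^2 * (1 - exp(-2 theta t)) / (2 theta), independent of x_0.
With theta = 9/5, sigma = 7/5:
  Var(X_t) = (7/5)^2 * (1 - exp(-2*9/5 t)) / (2 * 9/5) = 49/90 - 49*exp(-18*t/5)/90.
As t -> infinity, exp(-2*9/5 t) -> 0, so the stationary variance is sigma^2 / (2 theta) = 49/90.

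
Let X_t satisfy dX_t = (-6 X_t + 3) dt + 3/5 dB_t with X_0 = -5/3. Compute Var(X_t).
Var(X_t) = 3/100 - 3*exp(-12*t)/100

The variance V(t) = Var(X_t) satisfies V'(t) = 2 a V(t) + c^2 with V(0) = 0 (drift coefficient is linear in X, diffusion is constant). With a = -6, c = 3/5, the solution is
  V(t) = (c^2 / (2 a)) * (exp(2 a t) - 1)
       = ((3/5)^2 / (2*(-6))) * (exp((-12) t) - 1)
       = 3/100 - 3*exp(-12*t)/100.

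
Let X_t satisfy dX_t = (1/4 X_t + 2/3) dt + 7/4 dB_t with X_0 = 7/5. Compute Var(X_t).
Var(X_t) = 49*exp(t/2)/8 - 49/8

The variance V(t) = Var(X_t) satisfies V'(t) = 2 a V(t) + c^2 with V(0) = 0 (drift coefficient is linear in X, diffusion is constant). With a = 1/4, c = 7/4, the solution is
  V(t) = (c^2 / (2 a)) * (exp(2 a t) - 1)
       = ((7/4)^2 / (2*(1/4))) * (exp((1/2) t) - 1)
       = 49*exp(t/2)/8 - 49/8.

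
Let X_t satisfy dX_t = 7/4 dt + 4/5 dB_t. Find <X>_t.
<X>_t = 16*t/25

For an Itô process dX_t = a(t) dt + b(t) dB_t, the quadratic variation is <X>_t = int_0^t b(s)^2 ds (the drift term does not contribute). Here b(s) = 4/5, so
  b(s)^2 = 16/25.
Integrating from 0 to t:
  <X>_t = int_0^t (16/25) ds = 16*t/25.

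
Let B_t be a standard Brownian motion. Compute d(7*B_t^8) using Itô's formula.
d(7*B_t^8) = (196*B_t^6) dt + (56*B_t^7) dB_t

Itô's formula for f(B_t) gives d f(B_t) = f'(B_t) dB_t + (1/2) f''(B_t) dt. Compute derivatives of f(x) = 7*x^8:
  f'(x)  = 56*x^7
  f''(x) = 392*x^6
Substitute x = B_t and multiply the f'' term by 1/2:
  drift     = (1/2) * (392*x^6) evaluated at B_t = 196*B_t^6
  diffusion = (56*x^7) evaluated at B_t = 56*B_t^7
Therefore d(7*B_t^8) = (196*B_t^6) dt + (56*B_t^7) dB_t.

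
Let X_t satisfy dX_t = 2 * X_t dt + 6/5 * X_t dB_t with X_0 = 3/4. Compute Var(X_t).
Var(X_t) = 9*(exp(36*t/25) - 1)*exp(4*t)/16

For GBM dX = mu X dt + sigma X dB with X_0 = x_0, apply Itô to Y = log X: dY = (mu - sigma^2/2) dt + sigma dB, so Y_t = log(x_0) + (mu - sigma^2/2) t + sigma B_t and hence X_t = x_0 * exp((mu - sigma^2/2) t + sigma B_t).
With mu = 2, sigma = 6/5, x_0 = 3/4, this gives:
  X_t = 3/4 * exp((32/25) * t + (6/5) * B_t).
Since sigma*B_t ~ Normal(0, sigma^2 t), E[exp(sigma*B_t)] = exp(sigma^2 t / 2); so E[X_t] = x_0 * exp((mu - sigma^2/2) t) * exp(sigma^2 t / 2) = x_0 * exp(mu t) = 3*exp(2*t)/4.
Var(X_t) = E[X_t^2] - (E[X_t])^2 = x_0^2 * exp(2 mu t) * (exp(sigma^2 t) - 1) = 9*(exp(36*t/25) - 1)*exp(4*t)/16.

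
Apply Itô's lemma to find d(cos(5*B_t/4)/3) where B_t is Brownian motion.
d(cos(5*B_t/4)/3) = (-25*cos(5*B_t/4)/96) dt + (-5*sin(5*B_t/4)/12) dB_t

Itô's formula for f(B_t) gives d f(B_t) = f'(B_t) dB_t + (1/2) f''(B_t) dt. Compute derivatives of f(x) = cos(5*x/4)/3:
  f'(x)  = -5*sin(5*x/4)/12
  f''(x) = -25*cos(5*x/4)/48
Substitute x = B_t and multiply the f'' term by 1/2:
  drift     = (1/2) * (-25*cos(5*x/4)/48) evaluated at B_t = -25*cos(5*B_t/4)/96
  diffusion = (-5*sin(5*x/4)/12) evaluated at B_t = -5*sin(5*B_t/4)/12
Therefore d(cos(5*B_t/4)/3) = (-25*cos(5*B_t/4)/96) dt + (-5*sin(5*B_t/4)/12) dB_t.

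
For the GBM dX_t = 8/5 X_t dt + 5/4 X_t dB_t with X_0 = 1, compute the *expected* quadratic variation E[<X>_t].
E[<X>_t] = 125*exp(381*t/80)/381 - 125/381

<X>_t = int_0^t ((5/4) * X_s)^2 ds. Taking expectation inside the integral: E[<X>_t] = (5/4)^2 * int_0^t E[X_s^2] ds. For GBM, E[X_s^2] = x_0^2 * exp((2 mu + sigma^2) s). Integrating:
  E[<X>_t] = (5/4)^2 * 1^2 * (exp((2*(8/5) + (5/4)^2) t) - 1) / (2*(8/5) + (5/4)^2)
           = (5/4)^2 * 1^2 * (exp((381/80) t) - 1) / (381/80) = 125*exp(381*t/80)/381 - 125/381.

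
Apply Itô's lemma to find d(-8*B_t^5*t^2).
d(-8*B_t^5*t^2) = (16*B_t^3*t*(-B_t^2 - 5*t)) dt + (-40*B_t^4*t^2) dB_t

Itô's formula for f(t, x): d f(t, B_t) = (f_t + (1/2) f_xx) dt + f_x dB_t. Compute partials of f(t, x) = -8*t^2*x^5:
  f_t(t,x)  = -16*t*x^5
  f_x(t,x)  = -40*t^2*x^4
  f_xx(t,x) = -160*t^2*x^3
Assemble drift = f_t + (1/2) f_xx = 16*t*x^3*(-5*t - x^2) and diffusion = f_x = -40*t^2*x^4. Substituting x = B_t:
  d(-8*B_t^5*t^2) = (16*B_t^3*t*(-B_t^2 - 5*t)) dt + (-40*B_t^4*t^2) dB_t.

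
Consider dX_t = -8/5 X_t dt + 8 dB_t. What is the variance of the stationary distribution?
lim Var(X_t) = 20

The OU SDE dX = -theta X dt + sigma dB admits the integrating factor exp(theta t): d(exp(theta t) X_t) = sigma exp(theta t) dB_t. Integrating from 0 to t gives X_t = x_0 * exp(-theta t) + sigma * int_0^t exp(-theta (t-s)) dB_s for any initial x_0. The Itô integral has variance (by the Itô isometry) sigma^2 * int_0^t exp(-2 theta (t - s)) ds = sigma^2 * (1 - exp(-2 theta t)) / (2 theta), independent of x_0.
With theta = 8/5, sigma = 8:
  Var(X_t) = (8)^2 * (1 - exp(-2*8/5 t)) / (2 * 8/5) = 20 - 20*exp(-16*t/5).
As t -> infinity, exp(-2*8/5 t) -> 0, so the stationary variance is sigma^2 / (2 theta) = 20.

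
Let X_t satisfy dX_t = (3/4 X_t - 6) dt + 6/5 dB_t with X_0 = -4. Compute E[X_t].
E[X_t] = 8 - 12*exp(3*t/4)

Taking expectations and using E[dB_t] = 0, the mean m(t) = E[X_t] satisfies the ODE m'(t) = a m(t) + b with m(0) = x_0. With a = 3/4, b = -6, x_0 = -4, the solution is
  m(t) = x_0 * exp(a t) + (b/a) * (exp(a t) - 1)
       = (-4) * exp((3/4) t) + ((-6)/(3/4)) * (exp((3/4) t) - 1)
       = 8 - 12*exp(3*t/4).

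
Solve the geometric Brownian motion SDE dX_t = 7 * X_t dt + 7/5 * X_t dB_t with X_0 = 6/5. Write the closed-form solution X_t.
X_t = 6/5 * exp((301/50) * t + (7/5) * B_t)

For GBM dX = mu X dt + sigma X dB with X_0 = x_0, apply Itô to Y = log X: dY = (mu - sigma^2/2) dt + sigma dB, so Y_t = log(x_0) + (mu - sigma^2/2) t + sigma B_t and hence X_t = x_0 * exp((mu - sigma^2/2) t + sigma B_t).
With mu = 7, sigma = 7/5, x_0 = 6/5, this gives:
  X_t = 6/5 * exp((301/50) * t + (7/5) * B_t).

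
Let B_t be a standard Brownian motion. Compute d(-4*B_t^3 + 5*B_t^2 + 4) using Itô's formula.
d(-4*B_t^3 + 5*B_t^2 + 4) = (5 - 12*B_t) dt + (2*B_t*(5 - 6*B_t)) dB_t

Itô's formula for f(B_t) gives d f(B_t) = f'(B_t) dB_t + (1/2) f''(B_t) dt. Compute derivatives of f(x) = -4*x^3 + 5*x^2 + 4:
  f'(x)  = 2*x*(5 - 6*x)
  f''(x) = 10 - 24*x
Substitute x = B_t and multiply the f'' term by 1/2:
  drift     = (1/2) * (10 - 24*x) evaluated at B_t = 5 - 12*B_t
  diffusion = (2*x*(5 - 6*x)) evaluated at B_t = 2*B_t*(5 - 6*B_t)
Therefore d(-4*B_t^3 + 5*B_t^2 + 4) = (5 - 12*B_t) dt + (2*B_t*(5 - 6*B_t)) dB_t.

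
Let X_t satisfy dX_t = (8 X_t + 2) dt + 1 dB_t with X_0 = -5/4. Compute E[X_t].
E[X_t] = -exp(8*t) - 1/4

Taking expectations and using E[dB_t] = 0, the mean m(t) = E[X_t] satisfies the ODE m'(t) = a m(t) + b with m(0) = x_0. With a = 8, b = 2, x_0 = -5/4, the solution is
  m(t) = x_0 * exp(a t) + (b/a) * (exp(a t) - 1)
       = (-5/4) * exp(8 t) + (2/8) * (exp(8 t) - 1)
       = -exp(8*t) - 1/4.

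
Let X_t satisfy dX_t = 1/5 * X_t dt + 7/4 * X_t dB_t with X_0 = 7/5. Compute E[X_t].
E[X_t] = 7*exp(t/5)/5

For GBM dX = mu X dt + sigma X dB with X_0 = x_0, apply Itô to Y = log X: dY = (mu - sigma^2/2) dt + sigma dB, so Y_t = log(x_0) + (mu - sigma^2/2) t + sigma B_t and hence X_t = x_0 * exp((mu - sigma^2/2) t + sigma B_t).
With mu = 1/5, sigma = 7/4, x_0 = 7/5, this gives:
  X_t = 7/5 * exp((-213/160) * t + (7/4) * B_t).
Since sigma*B_t ~ Normal(0, sigma^2 t), E[exp(sigma*B_t)] = exp(sigma^2 t / 2); so E[X_t] = x_0 * exp((mu - sigma^2/2) t) * exp(sigma^2 t / 2) = x_0 * exp(mu t) = 7*exp(t/5)/5.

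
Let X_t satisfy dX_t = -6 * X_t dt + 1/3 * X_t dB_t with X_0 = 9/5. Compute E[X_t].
E[X_t] = 9*exp(-6*t)/5

For GBM dX = mu X dt + sigma X dB with X_0 = x_0, apply Itô to Y = log X: dY = (mu - sigma^2/2) dt + sigma dB, so Y_t = log(x_0) + (mu - sigma^2/2) t + sigma B_t and hence X_t = x_0 * exp((mu - sigma^2/2) t + sigma B_t).
With mu = -6, sigma = 1/3, x_0 = 9/5, this gives:
  X_t = 9/5 * exp((-109/18) * t + (1/3) * B_t).
Since sigma*B_t ~ Normal(0, sigma^2 t), E[exp(sigma*B_t)] = exp(sigma^2 t / 2); so E[X_t] = x_0 * exp((mu - sigma^2/2) t) * exp(sigma^2 t / 2) = x_0 * exp(mu t) = 9*exp(-6*t)/5.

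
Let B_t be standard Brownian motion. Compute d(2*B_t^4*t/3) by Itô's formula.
d(2*B_t^4*t/3) = (2*B_t^2*(B_t^2 + 6*t)/3) dt + (8*B_t^3*t/3) dB_t

Itô's formula for f(t, x): d f(t, B_t) = (f_t + (1/2) f_xx) dt + f_x dB_t. Compute partials of f(t, x) = 2*t*x^4/3:
  f_t(t,x)  = 2*x^4/3
  f_x(t,x)  = 8*t*x^3/3
  f_xx(t,x) = 8*t*x^2
Assemble drift = f_t + (1/2) f_xx = 2*x^2*(6*t + x^2)/3 and diffusion = f_x = 8*t*x^3/3. Substituting x = B_t:
  d(2*B_t^4*t/3) = (2*B_t^2*(B_t^2 + 6*t)/3) dt + (8*B_t^3*t/3) dB_t.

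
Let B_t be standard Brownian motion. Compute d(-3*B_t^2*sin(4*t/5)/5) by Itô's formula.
d(-3*B_t^2*sin(4*t/5)/5) = (-12*B_t^2*cos(4*t/5)/25 - 3*sin(4*t/5)/5) dt + (-6*B_t*sin(4*t/5)/5) dB_t

Itô's formula for f(t, x): d f(t, B_t) = (f_t + (1/2) f_xx) dt + f_x dB_t. Compute partials of f(t, x) = -3*x^2*sin(4*t/5)/5:
  f_t(t,x)  = -12*x^2*cos(4*t/5)/25
  f_x(t,x)  = -6*x*sin(4*t/5)/5
  f_xx(t,x) = -6*sin(4*t/5)/5
Assemble drift = f_t + (1/2) f_xx = -12*x^2*cos(4*t/5)/25 - 3*sin(4*t/5)/5 and diffusion = f_x = -6*x*sin(4*t/5)/5. Substituting x = B_t:
  d(-3*B_t^2*sin(4*t/5)/5) = (-12*B_t^2*cos(4*t/5)/25 - 3*sin(4*t/5)/5) dt + (-6*B_t*sin(4*t/5)/5) dB_t.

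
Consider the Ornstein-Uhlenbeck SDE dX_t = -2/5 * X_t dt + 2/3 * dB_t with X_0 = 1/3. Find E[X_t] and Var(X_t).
E[X_t] = exp(-2*t/5)/3; Var(X_t) = 5/9 - 5*exp(-4*t/5)/9

The OU SDE dX = -theta X dt + sigma dB admits the integrating factor exp(theta t): d(exp(theta t) X_t) = sigma exp(theta t) dB_t. Integrating from 0 to t:
  X_t = x_0 * exp(-theta t) + sigma * int_0^t exp(-theta (t-s)) dB_s.
The Itô integral has mean 0 and (by the Itô isometry) variance sigma^2 * int_0^t exp(-2 theta (t - s)) ds = sigma^2 * (1 - exp(-2 theta t)) / (2 theta).
With theta = 2/5, sigma = 2/3, x_0 = 1/3:
  E[X_t] = 1/3 * exp(-2/5 t) = exp(-2*t/5)/3
  Var(X_t) = (2/3)^2 * (1 - exp(-2*2/5 t)) / (2 * 2/5) = 5/9 - 5*exp(-4*t/5)/9.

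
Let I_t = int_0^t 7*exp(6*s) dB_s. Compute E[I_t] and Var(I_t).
E[I_t] = 0; Var(I_t) = 49*exp(12*t)/12 - 49/12

The Itô integral of a deterministic integrand f(s) has mean 0 because each increment f(s) * (B_{s+ds} - B_s) has mean 0. By the Itô isometry:
  Var( int_0^t f(s) dB_s ) = E[ (int_0^t f(s) dB_s)^2 ] = int_0^t f(s)^2 ds.
Here f(s) = 7*exp(6*s), so f(s)^2 = 49*exp(12*s). Integrate:
  int_0^t (49*exp(12*s)) ds = 49*exp(12*t)/12 - 49/12.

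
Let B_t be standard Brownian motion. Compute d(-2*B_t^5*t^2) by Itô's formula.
d(-2*B_t^5*t^2) = (4*B_t^3*t*(-B_t^2 - 5*t)) dt + (-10*B_t^4*t^2) dB_t

Itô's formula for f(t, x): d f(t, B_t) = (f_t + (1/2) f_xx) dt + f_x dB_t. Compute partials of f(t, x) = -2*t^2*x^5:
  f_t(t,x)  = -4*t*x^5
  f_x(t,x)  = -10*t^2*x^4
  f_xx(t,x) = -40*t^2*x^3
Assemble drift = f_t + (1/2) f_xx = 4*t*x^3*(-5*t - x^2) and diffusion = f_x = -10*t^2*x^4. Substituting x = B_t:
  d(-2*B_t^5*t^2) = (4*B_t^3*t*(-B_t^2 - 5*t)) dt + (-10*B_t^4*t^2) dB_t.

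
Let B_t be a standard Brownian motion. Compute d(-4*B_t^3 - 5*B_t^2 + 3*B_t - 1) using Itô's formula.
d(-4*B_t^3 - 5*B_t^2 + 3*B_t - 1) = (-12*B_t - 5) dt + (-12*B_t^2 - 10*B_t + 3) dB_t

Itô's formula for f(B_t) gives d f(B_t) = f'(B_t) dB_t + (1/2) f''(B_t) dt. Compute derivatives of f(x) = -4*x^3 - 5*x^2 + 3*x - 1:
  f'(x)  = -12*x^2 - 10*x + 3
  f''(x) = -24*x - 10
Substitute x = B_t and multiply the f'' term by 1/2:
  drift     = (1/2) * (-24*x - 10) evaluated at B_t = -12*B_t - 5
  diffusion = (-12*x^2 - 10*x + 3) evaluated at B_t = -12*B_t^2 - 10*B_t + 3
Therefore d(-4*B_t^3 - 5*B_t^2 + 3*B_t - 1) = (-12*B_t - 5) dt + (-12*B_t^2 - 10*B_t + 3) dB_t.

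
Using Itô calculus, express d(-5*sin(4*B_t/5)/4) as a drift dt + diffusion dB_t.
d(-5*sin(4*B_t/5)/4) = (2*sin(4*B_t/5)/5) dt + (-cos(4*B_t/5)) dB_t

Itô's formula for f(B_t) gives d f(B_t) = f'(B_t) dB_t + (1/2) f''(B_t) dt. Compute derivatives of f(x) = -5*sin(4*x/5)/4:
  f'(x)  = -cos(4*x/5)
  f''(x) = 4*sin(4*x/5)/5
Substitute x = B_t and multiply the f'' term by 1/2:
  drift     = (1/2) * (4*sin(4*x/5)/5) evaluated at B_t = 2*sin(4*B_t/5)/5
  diffusion = (-cos(4*x/5)) evaluated at B_t = -cos(4*B_t/5)
Therefore d(-5*sin(4*B_t/5)/4) = (2*sin(4*B_t/5)/5) dt + (-cos(4*B_t/5)) dB_t.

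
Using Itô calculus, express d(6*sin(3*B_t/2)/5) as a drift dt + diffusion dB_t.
d(6*sin(3*B_t/2)/5) = (-27*sin(3*B_t/2)/20) dt + (9*cos(3*B_t/2)/5) dB_t

Itô's formula for f(B_t) gives d f(B_t) = f'(B_t) dB_t + (1/2) f''(B_t) dt. Compute derivatives of f(x) = 6*sin(3*x/2)/5:
  f'(x)  = 9*cos(3*x/2)/5
  f''(x) = -27*sin(3*x/2)/10
Substitute x = B_t and multiply the f'' term by 1/2:
  drift     = (1/2) * (-27*sin(3*x/2)/10) evaluated at B_t = -27*sin(3*B_t/2)/20
  diffusion = (9*cos(3*x/2)/5) evaluated at B_t = 9*cos(3*B_t/2)/5
Therefore d(6*sin(3*B_t/2)/5) = (-27*sin(3*B_t/2)/20) dt + (9*cos(3*B_t/2)/5) dB_t.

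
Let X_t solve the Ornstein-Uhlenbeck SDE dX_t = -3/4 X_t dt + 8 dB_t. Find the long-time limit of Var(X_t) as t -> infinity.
lim Var(X_t) = 128/3

The OU SDE dX = -theta X dt + sigma dB admits the integrating factor exp(theta t): d(exp(theta t) X_t) = sigma exp(theta t) dB_t. Integrating from 0 to t gives X_t = x_0 * exp(-theta t) + sigma * int_0^t exp(-theta (t-s)) dB_s for any initial x_0. The Itô integral has variance (by the Itô isometry) sigma^2 * int_0^t exp(-2 theta (t - s)) ds = sigma^2 * (1 - exp(-2 theta t)) / (2 theta), independent of x_0.
With theta = 3/4, sigma = 8:
  Var(X_t) = (8)^2 * (1 - exp(-2*3/4 t)) / (2 * 3/4) = 128/3 - 128*exp(-3*t/2)/3.
As t -> infinity, exp(-2*3/4 t) -> 0, so the stationary variance is sigma^2 / (2 theta) = 128/3.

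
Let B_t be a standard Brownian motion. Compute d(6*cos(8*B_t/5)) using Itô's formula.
d(6*cos(8*B_t/5)) = (-192*cos(8*B_t/5)/25) dt + (-48*sin(8*B_t/5)/5) dB_t

Itô's formula for f(B_t) gives d f(B_t) = f'(B_t) dB_t + (1/2) f''(B_t) dt. Compute derivatives of f(x) = 6*cos(8*x/5):
  f'(x)  = -48*sin(8*x/5)/5
  f''(x) = -384*cos(8*x/5)/25
Substitute x = B_t and multiply the f'' term by 1/2:
  drift     = (1/2) * (-384*cos(8*x/5)/25) evaluated at B_t = -192*cos(8*B_t/5)/25
  diffusion = (-48*sin(8*x/5)/5) evaluated at B_t = -48*sin(8*B_t/5)/5
Therefore d(6*cos(8*B_t/5)) = (-192*cos(8*B_t/5)/25) dt + (-48*sin(8*B_t/5)/5) dB_t.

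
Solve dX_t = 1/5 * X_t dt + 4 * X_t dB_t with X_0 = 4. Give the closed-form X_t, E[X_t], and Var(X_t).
X_t = 4 * exp((-39/5) t + (4) B_t); E[X_t] = 4*exp(t/5); Var(X_t) = 16*(exp(16*t) - 1)*exp(2*t/5)

For GBM dX = mu X dt + sigma X dB with X_0 = x_0, apply Itô to Y = log X: dY = (mu - sigma^2/2) dt + sigma dB, so Y_t = log(x_0) + (mu - sigma^2/2) t + sigma B_t and hence X_t = x_0 * exp((mu - sigma^2/2) t + sigma B_t).
With mu = 1/5, sigma = 4, x_0 = 4, this gives:
  X_t = 4 * exp((-39/5) * t + (4) * B_t).
Since sigma*B_t ~ Normal(0, sigma^2 t), E[exp(sigma*B_t)] = exp(sigma^2 t / 2); so E[X_t] = x_0 * exp((mu - sigma^2/2) t) * exp(sigma^2 t / 2) = x_0 * exp(mu t) = 4*exp(t/5).
Var(X_t) = E[X_t^2] - (E[X_t])^2 = x_0^2 * exp(2 mu t) * (exp(sigma^2 t) - 1) = 16*(exp(16*t) - 1)*exp(2*t/5).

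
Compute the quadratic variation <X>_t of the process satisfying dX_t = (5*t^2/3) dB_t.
<X>_t = 5*t^5/9

For an Itô process dX_t = a(t) dt + b(t) dB_t, the quadratic variation is <X>_t = int_0^t b(s)^2 ds (the drift term does not contribute). Here b(s) = 5*s^2/3, so
  b(s)^2 = 25*s^4/9.
Integrating from 0 to t:
  <X>_t = int_0^t (25*s^4/9) ds = 5*t^5/9.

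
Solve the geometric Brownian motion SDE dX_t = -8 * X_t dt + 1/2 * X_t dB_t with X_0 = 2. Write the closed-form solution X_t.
X_t = 2 * exp((-65/8) * t + (1/2) * B_t)

For GBM dX = mu X dt + sigma X dB with X_0 = x_0, apply Itô to Y = log X: dY = (mu - sigma^2/2) dt + sigma dB, so Y_t = log(x_0) + (mu - sigma^2/2) t + sigma B_t and hence X_t = x_0 * exp((mu - sigma^2/2) t + sigma B_t).
With mu = -8, sigma = 1/2, x_0 = 2, this gives:
  X_t = 2 * exp((-65/8) * t + (1/2) * B_t).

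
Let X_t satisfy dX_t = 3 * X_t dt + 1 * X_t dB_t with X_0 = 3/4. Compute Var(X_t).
Var(X_t) = 9*(exp(t) - 1)*exp(6*t)/16

For GBM dX = mu X dt + sigma X dB with X_0 = x_0, apply Itô to Y = log X: dY = (mu - sigma^2/2) dt + sigma dB, so Y_t = log(x_0) + (mu - sigma^2/2) t + sigma B_t and hence X_t = x_0 * exp((mu - sigma^2/2) t + sigma B_t).
With mu = 3, sigma = 1, x_0 = 3/4, this gives:
  X_t = 3/4 * exp((5/2) * t + (1) * B_t).
Since sigma*B_t ~ Normal(0, sigma^2 t), E[exp(sigma*B_t)] = exp(sigma^2 t / 2); so E[X_t] = x_0 * exp((mu - sigma^2/2) t) * exp(sigma^2 t / 2) = x_0 * exp(mu t) = 3*exp(3*t)/4.
Var(X_t) = E[X_t^2] - (E[X_t])^2 = x_0^2 * exp(2 mu t) * (exp(sigma^2 t) - 1) = 9*(exp(t) - 1)*exp(6*t)/16.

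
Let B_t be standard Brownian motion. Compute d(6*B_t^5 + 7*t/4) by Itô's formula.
d(6*B_t^5 + 7*t/4) = (60*B_t^3 + 7/4) dt + (30*B_t^4) dB_t

Itô's formula for f(t, x): d f(t, B_t) = (f_t + (1/2) f_xx) dt + f_x dB_t. Compute partials of f(t, x) = 7*t/4 + 6*x^5:
  f_t(t,x)  = 7/4
  f_x(t,x)  = 30*x^4
  f_xx(t,x) = 120*x^3
Assemble drift = f_t + (1/2) f_xx = 60*x^3 + 7/4 and diffusion = f_x = 30*x^4. Substituting x = B_t:
  d(6*B_t^5 + 7*t/4) = (60*B_t^3 + 7/4) dt + (30*B_t^4) dB_t.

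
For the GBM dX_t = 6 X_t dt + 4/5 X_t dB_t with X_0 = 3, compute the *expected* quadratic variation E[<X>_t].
E[<X>_t] = 36*exp(316*t/25)/79 - 36/79

<X>_t = int_0^t ((4/5) * X_s)^2 ds. Taking expectation inside the integral: E[<X>_t] = (4/5)^2 * int_0^t E[X_s^2] ds. For GBM, E[X_s^2] = x_0^2 * exp((2 mu + sigma^2) s). Integrating:
  E[<X>_t] = (4/5)^2 * 3^2 * (exp((2*6 + (4/5)^2) t) - 1) / (2*6 + (4/5)^2)
           = (4/5)^2 * 3^2 * (exp((316/25) t) - 1) / (316/25) = 36*exp(316*t/25)/79 - 36/79.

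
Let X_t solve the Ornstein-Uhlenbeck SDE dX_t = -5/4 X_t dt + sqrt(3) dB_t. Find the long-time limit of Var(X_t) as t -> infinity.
lim Var(X_t) = 6/5

The OU SDE dX = -theta X dt + sigma dB admits the integrating factor exp(theta t): d(exp(theta t) X_t) = sigma exp(theta t) dB_t. Integrating from 0 to t gives X_t = x_0 * exp(-theta t) + sigma * int_0^t exp(-theta (t-s)) dB_s for any initial x_0. The Itô integral has variance (by the Itô isometry) sigma^2 * int_0^t exp(-2 theta (t - s)) ds = sigma^2 * (1 - exp(-2 theta t)) / (2 theta), independent of x_0.
With theta = 5/4, sigma = sqrt(3):
  Var(X_t) = (sqrt(3))^2 * (1 - exp(-2*5/4 t)) / (2 * 5/4) = 6/5 - 6*exp(-5*t/2)/5.
As t -> infinity, exp(-2*5/4 t) -> 0, so the stationary variance is sigma^2 / (2 theta) = 6/5.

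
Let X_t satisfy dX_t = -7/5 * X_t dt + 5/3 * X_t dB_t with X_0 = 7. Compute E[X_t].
E[X_t] = 7*exp(-7*t/5)

For GBM dX = mu X dt + sigma X dB with X_0 = x_0, apply Itô to Y = log X: dY = (mu - sigma^2/2) dt + sigma dB, so Y_t = log(x_0) + (mu - sigma^2/2) t + sigma B_t and hence X_t = x_0 * exp((mu - sigma^2/2) t + sigma B_t).
With mu = -7/5, sigma = 5/3, x_0 = 7, this gives:
  X_t = 7 * exp((-251/90) * t + (5/3) * B_t).
Since sigma*B_t ~ Normal(0, sigma^2 t), E[exp(sigma*B_t)] = exp(sigma^2 t / 2); so E[X_t] = x_0 * exp((mu - sigma^2/2) t) * exp(sigma^2 t / 2) = x_0 * exp(mu t) = 7*exp(-7*t/5).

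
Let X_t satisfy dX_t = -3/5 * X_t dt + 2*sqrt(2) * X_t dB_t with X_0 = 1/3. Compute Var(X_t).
Var(X_t) = (exp(8*t) - 1)*exp(-6*t/5)/9

For GBM dX = mu X dt + sigma X dB with X_0 = x_0, apply Itô to Y = log X: dY = (mu - sigma^2/2) dt + sigma dB, so Y_t = log(x_0) + (mu - sigma^2/2) t + sigma B_t and hence X_t = x_0 * exp((mu - sigma^2/2) t + sigma B_t).
With mu = -3/5, sigma = 2*sqrt(2), x_0 = 1/3, this gives:
  X_t = 1/3 * exp((-23/5) * t + (2*sqrt(2)) * B_t).
Since sigma*B_t ~ Normal(0, sigma^2 t), E[exp(sigma*B_t)] = exp(sigma^2 t / 2); so E[X_t] = x_0 * exp((mu - sigma^2/2) t) * exp(sigma^2 t / 2) = x_0 * exp(mu t) = exp(-3*t/5)/3.
Var(X_t) = E[X_t^2] - (E[X_t])^2 = x_0^2 * exp(2 mu t) * (exp(sigma^2 t) - 1) = (exp(8*t) - 1)*exp(-6*t/5)/9.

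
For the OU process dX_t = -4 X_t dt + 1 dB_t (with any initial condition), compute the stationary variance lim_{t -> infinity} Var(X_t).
lim Var(X_t) = 1/8

The OU SDE dX = -theta X dt + sigma dB admits the integrating factor exp(theta t): d(exp(theta t) X_t) = sigma exp(theta t) dB_t. Integrating from 0 to t gives X_t = x_0 * exp(-theta t) + sigma * int_0^t exp(-theta (t-s)) dB_s for any initial x_0. The Itô integral has variance (by the Itô isometry) sigma^2 * int_0^t exp(-2 theta (t - s)) ds = sigma^2 * (1 - exp(-2 theta t)) / (2 theta), independent of x_0.
With theta = 4, sigma = 1:
  Var(X_t) = (1)^2 * (1 - exp(-2*4 t)) / (2 * 4) = 1/8 - exp(-8*t)/8.
As t -> infinity, exp(-2*4 t) -> 0, so the stationary variance is sigma^2 / (2 theta) = 1/8.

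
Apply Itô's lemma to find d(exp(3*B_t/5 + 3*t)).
d(exp(3*B_t/5 + 3*t)) = (159*exp(3*B_t/5 + 3*t)/50) dt + (3*exp(3*B_t/5 + 3*t)/5) dB_t

Itô's formula for f(t, x): d f(t, B_t) = (f_t + (1/2) f_xx) dt + f_x dB_t. Compute partials of f(t, x) = exp(3*t + 3*x/5):
  f_t(t,x)  = 3*exp(3*t + 3*x/5)
  f_x(t,x)  = 3*exp(3*t + 3*x/5)/5
  f_xx(t,x) = 9*exp(3*t + 3*x/5)/25
Assemble drift = f_t + (1/2) f_xx = 159*exp(3*t + 3*x/5)/50 and diffusion = f_x = 3*exp(3*t + 3*x/5)/5. Substituting x = B_t:
  d(exp(3*B_t/5 + 3*t)) = (159*exp(3*B_t/5 + 3*t)/50) dt + (3*exp(3*B_t/5 + 3*t)/5) dB_t.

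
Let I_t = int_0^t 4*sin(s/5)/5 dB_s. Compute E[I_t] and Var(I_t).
E[I_t] = 0; Var(I_t) = 8*t/25 - 4*sin(2*t/5)/5

The Itô integral of a deterministic integrand f(s) has mean 0 because each increment f(s) * (B_{s+ds} - B_s) has mean 0. By the Itô isometry:
  Var( int_0^t f(s) dB_s ) = E[ (int_0^t f(s) dB_s)^2 ] = int_0^t f(s)^2 ds.
Here f(s) = 4*sin(s/5)/5, so f(s)^2 = 16*sin(s/5)^2/25. Integrate:
  int_0^t (16*sin(s/5)^2/25) ds = 8*t/25 - 4*sin(2*t/5)/5.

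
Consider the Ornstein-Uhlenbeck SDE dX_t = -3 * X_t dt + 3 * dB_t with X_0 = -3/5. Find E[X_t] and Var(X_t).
E[X_t] = -3*exp(-3*t)/5; Var(X_t) = 3/2 - 3*exp(-6*t)/2

The OU SDE dX = -theta X dt + sigma dB admits the integrating factor exp(theta t): d(exp(theta t) X_t) = sigma exp(theta t) dB_t. Integrating from 0 to t:
  X_t = x_0 * exp(-theta t) + sigma * int_0^t exp(-theta (t-s)) dB_s.
The Itô integral has mean 0 and (by the Itô isometry) variance sigma^2 * int_0^t exp(-2 theta (t - s)) ds = sigma^2 * (1 - exp(-2 theta t)) / (2 theta).
With theta = 3, sigma = 3, x_0 = -3/5:
  E[X_t] = -3/5 * exp(-3 t) = -3*exp(-3*t)/5
  Var(X_t) = (3)^2 * (1 - exp(-2*3 t)) / (2 * 3) = 3/2 - 3*exp(-6*t)/2.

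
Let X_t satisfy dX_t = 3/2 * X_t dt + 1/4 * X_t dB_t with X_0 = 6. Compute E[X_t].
E[X_t] = 6*exp(3*t/2)

For GBM dX = mu X dt + sigma X dB with X_0 = x_0, apply Itô to Y = log X: dY = (mu - sigma^2/2) dt + sigma dB, so Y_t = log(x_0) + (mu - sigma^2/2) t + sigma B_t and hence X_t = x_0 * exp((mu - sigma^2/2) t + sigma B_t).
With mu = 3/2, sigma = 1/4, x_0 = 6, this gives:
  X_t = 6 * exp((47/32) * t + (1/4) * B_t).
Since sigma*B_t ~ Normal(0, sigma^2 t), E[exp(sigma*B_t)] = exp(sigma^2 t / 2); so E[X_t] = x_0 * exp((mu - sigma^2/2) t) * exp(sigma^2 t / 2) = x_0 * exp(mu t) = 6*exp(3*t/2).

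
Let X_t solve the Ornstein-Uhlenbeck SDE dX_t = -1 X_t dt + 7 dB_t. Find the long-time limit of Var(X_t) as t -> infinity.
lim Var(X_t) = 49/2

The OU SDE dX = -theta X dt + sigma dB admits the integrating factor exp(theta t): d(exp(theta t) X_t) = sigma exp(theta t) dB_t. Integrating from 0 to t gives X_t = x_0 * exp(-theta t) + sigma * int_0^t exp(-theta (t-s)) dB_s for any initial x_0. The Itô integral has variance (by the Itô isometry) sigma^2 * int_0^t exp(-2 theta (t - s)) ds = sigma^2 * (1 - exp(-2 theta t)) / (2 theta), independent of x_0.
With theta = 1, sigma = 7:
  Var(X_t) = (7)^2 * (1 - exp(-2*1 t)) / (2 * 1) = 49/2 - 49*exp(-2*t)/2.
As t -> infinity, exp(-2*1 t) -> 0, so the stationary variance is sigma^2 / (2 theta) = 49/2.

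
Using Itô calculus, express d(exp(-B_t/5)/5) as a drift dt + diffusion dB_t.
d(exp(-B_t/5)/5) = (exp(-B_t/5)/250) dt + (-exp(-B_t/5)/25) dB_t

Itô's formula for f(B_t) gives d f(B_t) = f'(B_t) dB_t + (1/2) f''(B_t) dt. Compute derivatives of f(x) = exp(-x/5)/5:
  f'(x)  = -exp(-x/5)/25
  f''(x) = exp(-x/5)/125
Substitute x = B_t and multiply the f'' term by 1/2:
  drift     = (1/2) * (exp(-x/5)/125) evaluated at B_t = exp(-B_t/5)/250
  diffusion = (-exp(-x/5)/25) evaluated at B_t = -exp(-B_t/5)/25
Therefore d(exp(-B_t/5)/5) = (exp(-B_t/5)/250) dt + (-exp(-B_t/5)/25) dB_t.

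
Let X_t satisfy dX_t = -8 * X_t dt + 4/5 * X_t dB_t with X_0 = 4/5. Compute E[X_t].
E[X_t] = 4*exp(-8*t)/5

For GBM dX = mu X dt + sigma X dB with X_0 = x_0, apply Itô to Y = log X: dY = (mu - sigma^2/2) dt + sigma dB, so Y_t = log(x_0) + (mu - sigma^2/2) t + sigma B_t and hence X_t = x_0 * exp((mu - sigma^2/2) t + sigma B_t).
With mu = -8, sigma = 4/5, x_0 = 4/5, this gives:
  X_t = 4/5 * exp((-208/25) * t + (4/5) * B_t).
Since sigma*B_t ~ Normal(0, sigma^2 t), E[exp(sigma*B_t)] = exp(sigma^2 t / 2); so E[X_t] = x_0 * exp((mu - sigma^2/2) t) * exp(sigma^2 t / 2) = x_0 * exp(mu t) = 4*exp(-8*t)/5.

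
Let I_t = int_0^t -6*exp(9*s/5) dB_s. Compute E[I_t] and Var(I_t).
E[I_t] = 0; Var(I_t) = 10*exp(18*t/5) - 10

The Itô integral of a deterministic integrand f(s) has mean 0 because each increment f(s) * (B_{s+ds} - B_s) has mean 0. By the Itô isometry:
  Var( int_0^t f(s) dB_s ) = E[ (int_0^t f(s) dB_s)^2 ] = int_0^t f(s)^2 ds.
Here f(s) = -6*exp(9*s/5), so f(s)^2 = 36*exp(18*s/5). Integrate:
  int_0^t (36*exp(18*s/5)) ds = 10*exp(18*t/5) - 10.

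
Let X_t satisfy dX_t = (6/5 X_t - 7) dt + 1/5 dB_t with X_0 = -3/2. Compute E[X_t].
E[X_t] = 35/6 - 22*exp(6*t/5)/3

Taking expectations and using E[dB_t] = 0, the mean m(t) = E[X_t] satisfies the ODE m'(t) = a m(t) + b with m(0) = x_0. With a = 6/5, b = -7, x_0 = -3/2, the solution is
  m(t) = x_0 * exp(a t) + (b/a) * (exp(a t) - 1)
       = (-3/2) * exp((6/5) t) + ((-7)/(6/5)) * (exp((6/5) t) - 1)
       = 35/6 - 22*exp(6*t/5)/3.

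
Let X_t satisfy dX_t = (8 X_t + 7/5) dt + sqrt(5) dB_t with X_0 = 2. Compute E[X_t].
E[X_t] = 87*exp(8*t)/40 - 7/40

Taking expectations and using E[dB_t] = 0, the mean m(t) = E[X_t] satisfies the ODE m'(t) = a m(t) + b with m(0) = x_0. With a = 8, b = 7/5, x_0 = 2, the solution is
  m(t) = x_0 * exp(a t) + (b/a) * (exp(a t) - 1)
       = 2 * exp(8 t) + ((7/5)/8) * (exp(8 t) - 1)
       = 87*exp(8*t)/40 - 7/40.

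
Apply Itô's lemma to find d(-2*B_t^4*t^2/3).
d(-2*B_t^4*t^2/3) = (4*B_t^2*t*(-B_t^2 - 3*t)/3) dt + (-8*B_t^3*t^2/3) dB_t

Itô's formula for f(t, x): d f(t, B_t) = (f_t + (1/2) f_xx) dt + f_x dB_t. Compute partials of f(t, x) = -2*t^2*x^4/3:
  f_t(t,x)  = -4*t*x^4/3
  f_x(t,x)  = -8*t^2*x^3/3
  f_xx(t,x) = -8*t^2*x^2
Assemble drift = f_t + (1/2) f_xx = 4*t*x^2*(-3*t - x^2)/3 and diffusion = f_x = -8*t^2*x^3/3. Substituting x = B_t:
  d(-2*B_t^4*t^2/3) = (4*B_t^2*t*(-B_t^2 - 3*t)/3) dt + (-8*B_t^3*t^2/3) dB_t.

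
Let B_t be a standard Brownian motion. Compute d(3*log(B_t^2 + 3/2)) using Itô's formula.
d(3*log(B_t^2 + 3/2)) = (6*(3 - 2*B_t^2)/(2*B_t^2 + 3)^2) dt + (12*B_t/(2*B_t^2 + 3)) dB_t

Itô's formula for f(B_t) gives d f(B_t) = f'(B_t) dB_t + (1/2) f''(B_t) dt. Compute derivatives of f(x) = 3*log(x^2 + 3/2):
  f'(x)  = 12*x/(2*x^2 + 3)
  f''(x) = 12*(3 - 2*x^2)/(2*x^2 + 3)^2
Substitute x = B_t and multiply the f'' term by 1/2:
  drift     = (1/2) * (12*(3 - 2*x^2)/(2*x^2 + 3)^2) evaluated at B_t = 6*(3 - 2*B_t^2)/(2*B_t^2 + 3)^2
  diffusion = (12*x/(2*x^2 + 3)) evaluated at B_t = 12*B_t/(2*B_t^2 + 3)
Therefore d(3*log(B_t^2 + 3/2)) = (6*(3 - 2*B_t^2)/(2*B_t^2 + 3)^2) dt + (12*B_t/(2*B_t^2 + 3)) dB_t.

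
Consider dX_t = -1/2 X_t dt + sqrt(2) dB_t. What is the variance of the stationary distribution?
lim Var(X_t) = 2

The OU SDE dX = -theta X dt + sigma dB admits the integrating factor exp(theta t): d(exp(theta t) X_t) = sigma exp(theta t) dB_t. Integrating from 0 to t gives X_t = x_0 * exp(-theta t) + sigma * int_0^t exp(-theta (t-s)) dB_s for any initial x_0. The Itô integral has variance (by the Itô isometry) sigma^2 * int_0^t exp(-2 theta (t - s)) ds = sigma^2 * (1 - exp(-2 theta t)) / (2 theta), independent of x_0.
With theta = 1/2, sigma = sqrt(2):
  Var(X_t) = (sqrt(2))^2 * (1 - exp(-2*1/2 t)) / (2 * 1/2) = 2 - 2*exp(-t).
As t -> infinity, exp(-2*1/2 t) -> 0, so the stationary variance is sigma^2 / (2 theta) = 2.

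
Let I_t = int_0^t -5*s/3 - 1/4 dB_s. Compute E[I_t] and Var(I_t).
E[I_t] = 0; Var(I_t) = t*(400*t^2 + 180*t + 27)/432

The Itô integral of a deterministic integrand f(s) has mean 0 because each increment f(s) * (B_{s+ds} - B_s) has mean 0. By the Itô isometry:
  Var( int_0^t f(s) dB_s ) = E[ (int_0^t f(s) dB_s)^2 ] = int_0^t f(s)^2 ds.
Here f(s) = -5*s/3 - 1/4, so f(s)^2 = (20*s + 3)^2/144. Integrate:
  int_0^t ((20*s + 3)^2/144) ds = t*(400*t^2 + 180*t + 27)/432.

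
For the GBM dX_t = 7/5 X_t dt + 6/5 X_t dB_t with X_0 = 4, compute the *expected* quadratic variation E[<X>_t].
E[<X>_t] = 288*exp(106*t/25)/53 - 288/53

<X>_t = int_0^t ((6/5) * X_s)^2 ds. Taking expectation inside the integral: E[<X>_t] = (6/5)^2 * int_0^t E[X_s^2] ds. For GBM, E[X_s^2] = x_0^2 * exp((2 mu + sigma^2) s). Integrating:
  E[<X>_t] = (6/5)^2 * 4^2 * (exp((2*(7/5) + (6/5)^2) t) - 1) / (2*(7/5) + (6/5)^2)
           = (6/5)^2 * 4^2 * (exp((106/25) t) - 1) / (106/25) = 288*exp(106*t/25)/53 - 288/53.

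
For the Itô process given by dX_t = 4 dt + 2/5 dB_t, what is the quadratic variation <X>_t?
<X>_t = 4*t/25

For an Itô process dX_t = a(t) dt + b(t) dB_t, the quadratic variation is <X>_t = int_0^t b(s)^2 ds (the drift term does not contribute). Here b(s) = 2/5, so
  b(s)^2 = 4/25.
Integrating from 0 to t:
  <X>_t = int_0^t (4/25) ds = 4*t/25.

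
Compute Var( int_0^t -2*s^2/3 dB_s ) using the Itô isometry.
Var = 4*t^5/45

The Itô integral of a deterministic integrand f(s) has mean 0 because each increment f(s) * (B_{s+ds} - B_s) has mean 0. By the Itô isometry:
  Var( int_0^t f(s) dB_s ) = E[ (int_0^t f(s) dB_s)^2 ] = int_0^t f(s)^2 ds.
Here f(s) = -2*s^2/3, so f(s)^2 = 4*s^4/9. Integrate:
  int_0^t (4*s^4/9) ds = 4*t^5/45.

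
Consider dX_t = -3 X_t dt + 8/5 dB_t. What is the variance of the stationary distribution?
lim Var(X_t) = 32/75

The OU SDE dX = -theta X dt + sigma dB admits the integrating factor exp(theta t): d(exp(theta t) X_t) = sigma exp(theta t) dB_t. Integrating from 0 to t gives X_t = x_0 * exp(-theta t) + sigma * int_0^t exp(-theta (t-s)) dB_s for any initial x_0. The Itô integral has variance (by the Itô isometry) sigma^2 * int_0^t exp(-2 theta (t - s)) ds = sigma^2 * (1 - exp(-2 theta t)) / (2 theta), independent of x_0.
With theta = 3, sigma = 8/5:
  Var(X_t) = (8/5)^2 * (1 - exp(-2*3 t)) / (2 * 3) = 32/75 - 32*exp(-6*t)/75.
As t -> infinity, exp(-2*3 t) -> 0, so the stationary variance is sigma^2 / (2 theta) = 32/75.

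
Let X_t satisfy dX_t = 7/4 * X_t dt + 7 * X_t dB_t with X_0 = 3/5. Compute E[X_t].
E[X_t] = 3*exp(7*t/4)/5

For GBM dX = mu X dt + sigma X dB with X_0 = x_0, apply Itô to Y = log X: dY = (mu - sigma^2/2) dt + sigma dB, so Y_t = log(x_0) + (mu - sigma^2/2) t + sigma B_t and hence X_t = x_0 * exp((mu - sigma^2/2) t + sigma B_t).
With mu = 7/4, sigma = 7, x_0 = 3/5, this gives:
  X_t = 3/5 * exp((-91/4) * t + (7) * B_t).
Since sigma*B_t ~ Normal(0, sigma^2 t), E[exp(sigma*B_t)] = exp(sigma^2 t / 2); so E[X_t] = x_0 * exp((mu - sigma^2/2) t) * exp(sigma^2 t / 2) = x_0 * exp(mu t) = 3*exp(7*t/4)/5.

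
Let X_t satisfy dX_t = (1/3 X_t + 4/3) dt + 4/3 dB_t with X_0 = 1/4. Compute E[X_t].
E[X_t] = 17*exp(t/3)/4 - 4

Taking expectations and using E[dB_t] = 0, the mean m(t) = E[X_t] satisfies the ODE m'(t) = a m(t) + b with m(0) = x_0. With a = 1/3, b = 4/3, x_0 = 1/4, the solution is
  m(t) = x_0 * exp(a t) + (b/a) * (exp(a t) - 1)
       = (1/4) * exp((1/3) t) + ((4/3)/(1/3)) * (exp((1/3) t) - 1)
       = 17*exp(t/3)/4 - 4.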